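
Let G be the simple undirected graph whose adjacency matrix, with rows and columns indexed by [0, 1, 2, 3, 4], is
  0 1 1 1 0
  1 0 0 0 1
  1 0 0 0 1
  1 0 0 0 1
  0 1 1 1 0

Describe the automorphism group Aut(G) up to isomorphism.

The vertices split by degree into {0, 4} (degree 3) and {1, 2, 3} (degree 2); every edge runs between the two parts, so G is the complete bipartite graph K_{2,3}. Automorphisms preserve the bipartition setwise (since the parts differ in size) and act as S_2 × S_3 within it; |Aut| = 12.

S_2 × S_3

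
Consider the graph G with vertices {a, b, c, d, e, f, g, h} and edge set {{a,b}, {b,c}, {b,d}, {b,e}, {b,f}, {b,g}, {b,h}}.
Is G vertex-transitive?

Vertex b is the only vertex of degree 7, so every automorphism fixes it; G is not vertex-transitive.

No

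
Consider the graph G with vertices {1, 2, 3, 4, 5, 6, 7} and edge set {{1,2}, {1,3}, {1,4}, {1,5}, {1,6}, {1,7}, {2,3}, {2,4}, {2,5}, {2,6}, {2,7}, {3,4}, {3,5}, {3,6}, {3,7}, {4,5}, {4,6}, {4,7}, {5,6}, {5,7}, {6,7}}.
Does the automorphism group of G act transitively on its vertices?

Every vertex has degree 6, so G is the complete graph K_7. Every bijection on the vertex set is an automorphism of K_7; hence Aut(K_7) ≅ S_7, order 5040. This group acts transitively on the 7 vertices.

Yes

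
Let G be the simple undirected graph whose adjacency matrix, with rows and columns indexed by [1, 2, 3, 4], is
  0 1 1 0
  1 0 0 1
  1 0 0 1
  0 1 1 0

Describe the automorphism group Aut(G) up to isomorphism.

G is 2-regular and bipartite on 2^2 = 4 vertices with girth 4; it is the hypercube graph Q_2. The symmetry group of the 2-cube is the hyperoctahedral group B_2 = Z_2 ≀ S_2, of order 2^2·2! = 8.

Z_2^2 ⋊ S_2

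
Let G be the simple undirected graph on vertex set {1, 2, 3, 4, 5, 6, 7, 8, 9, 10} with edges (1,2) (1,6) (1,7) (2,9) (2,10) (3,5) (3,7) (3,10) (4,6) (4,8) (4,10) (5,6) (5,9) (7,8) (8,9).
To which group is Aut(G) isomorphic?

G is 3-regular on 10 vertices with no triangles and no 4-cycles (girth 5): this is the Petersen graph. It is a classical fact that the Petersen graph has automorphism group S_5 (order 120), arising from its description as the Kneser graph K(5,2).

S_5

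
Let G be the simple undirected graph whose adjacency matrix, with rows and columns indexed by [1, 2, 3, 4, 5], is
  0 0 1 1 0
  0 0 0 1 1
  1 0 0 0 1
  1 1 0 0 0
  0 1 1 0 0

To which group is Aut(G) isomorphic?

Every vertex has degree 2 and the graph is connected, so G is the 5-cycle C_5. The automorphisms of the 5-cycle are exactly the symmetries of a regular 5-gon: the dihedral group D_5, |D_5| = 10.

D_5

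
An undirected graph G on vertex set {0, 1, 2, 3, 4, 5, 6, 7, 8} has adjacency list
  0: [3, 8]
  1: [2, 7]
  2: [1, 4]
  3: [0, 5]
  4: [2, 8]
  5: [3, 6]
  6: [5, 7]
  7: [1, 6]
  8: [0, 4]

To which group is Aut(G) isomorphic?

G is 2-regular and connected on 9 vertices, i.e. the cycle C_9. C_9 has 9 rotations and 9 reflections, so Aut(C_9) ≅ D_9 of order 18.

D_9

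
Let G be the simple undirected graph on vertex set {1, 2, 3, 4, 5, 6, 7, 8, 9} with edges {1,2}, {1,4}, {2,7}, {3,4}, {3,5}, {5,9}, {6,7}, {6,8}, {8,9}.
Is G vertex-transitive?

G is 2-regular and connected on 9 vertices, i.e. the cycle C_9. C_9 has 9 rotations and 9 reflections, so Aut(C_9) ≅ D_9 of order 18. This group acts transitively on the 9 vertices.

Yes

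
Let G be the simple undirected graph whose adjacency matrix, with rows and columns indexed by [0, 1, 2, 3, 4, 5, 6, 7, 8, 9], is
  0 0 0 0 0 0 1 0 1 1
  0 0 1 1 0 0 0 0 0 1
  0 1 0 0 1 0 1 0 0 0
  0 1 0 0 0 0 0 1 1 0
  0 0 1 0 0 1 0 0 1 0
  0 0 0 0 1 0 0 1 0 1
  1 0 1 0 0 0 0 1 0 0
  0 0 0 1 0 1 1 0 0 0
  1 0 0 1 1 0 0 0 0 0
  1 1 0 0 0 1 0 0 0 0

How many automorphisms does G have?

G is 3-regular on 10 vertices with no triangles and no 4-cycles (girth 5): this is the Petersen graph. It is a classical fact that the Petersen graph has automorphism group S_5 (order 120), arising from its description as the Kneser graph K(5,2).

120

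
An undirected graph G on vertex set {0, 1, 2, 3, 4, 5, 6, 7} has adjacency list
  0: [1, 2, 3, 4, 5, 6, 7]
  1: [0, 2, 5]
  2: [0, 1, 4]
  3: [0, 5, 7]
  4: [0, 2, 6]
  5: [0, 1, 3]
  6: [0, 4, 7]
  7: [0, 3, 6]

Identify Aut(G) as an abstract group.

D_7

Vertex 0 is the unique vertex of degree 7; the remaining 7 vertices each have degree 3 and induce a cycle, so G is the wheel on 8 vertices with hub 0. With the hub fixed, the remaining symmetry is that of the rim cycle C_7, giving the dihedral group D_7.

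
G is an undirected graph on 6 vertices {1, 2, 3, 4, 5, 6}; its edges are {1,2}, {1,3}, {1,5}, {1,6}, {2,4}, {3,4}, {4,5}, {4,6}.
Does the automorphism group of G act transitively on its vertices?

Automorphisms preserve degree, but G has vertices of degree 2 and vertices of degree 4; no automorphism maps one to the other, so G is not vertex-transitive.

No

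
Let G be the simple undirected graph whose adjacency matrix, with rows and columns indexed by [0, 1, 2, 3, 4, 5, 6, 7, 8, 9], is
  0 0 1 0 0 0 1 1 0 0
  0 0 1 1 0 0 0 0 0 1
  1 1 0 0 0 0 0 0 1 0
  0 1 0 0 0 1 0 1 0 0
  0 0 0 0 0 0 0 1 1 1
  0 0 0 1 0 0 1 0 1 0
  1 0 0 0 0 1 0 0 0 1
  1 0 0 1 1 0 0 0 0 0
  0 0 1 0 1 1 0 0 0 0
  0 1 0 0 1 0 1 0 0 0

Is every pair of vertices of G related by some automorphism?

G is 3-regular on 10 vertices with no triangles and no 4-cycles (girth 5): this is the Petersen graph. It is a classical fact that the Petersen graph has automorphism group S_5 (order 120), arising from its description as the Kneser graph K(5,2). Under this action every vertex can be carried to every other, so G is vertex-transitive.

Yes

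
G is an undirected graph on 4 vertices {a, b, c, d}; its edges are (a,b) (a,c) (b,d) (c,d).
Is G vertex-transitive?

Yes

G is 2-regular and bipartite on 2^2 = 4 vertices with girth 4; it is the hypercube graph Q_2. The symmetry group of the 2-cube is the hyperoctahedral group B_2 = Z_2 ≀ S_2, of order 2^2·2! = 8. Under this action every vertex can be carried to every other, so G is vertex-transitive.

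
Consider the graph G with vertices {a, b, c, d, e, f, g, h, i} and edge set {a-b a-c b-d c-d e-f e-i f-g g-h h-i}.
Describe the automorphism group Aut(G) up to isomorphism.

D_4 × D_5

G has two connected components, {e, f, g, h, i} and {a, b, c, d}; each is 2-regular, so G = C_5 ⊔ C_4. The components are non-isomorphic (different sizes), so Aut(G) = Aut(C_4) × Aut(C_5) = D_4 × D_5 of order 8·10 = 80.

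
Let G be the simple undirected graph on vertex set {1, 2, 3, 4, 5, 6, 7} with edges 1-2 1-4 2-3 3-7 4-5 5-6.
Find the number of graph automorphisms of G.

The degree sequence is [2, 2, 2, 2, 2, 1, 1]; the two degree-1 vertices 6 and 7 are the ends of a path, so G = P_7. A path has exactly one nontrivial symmetry — reversal — giving Aut(G) of order 2.

2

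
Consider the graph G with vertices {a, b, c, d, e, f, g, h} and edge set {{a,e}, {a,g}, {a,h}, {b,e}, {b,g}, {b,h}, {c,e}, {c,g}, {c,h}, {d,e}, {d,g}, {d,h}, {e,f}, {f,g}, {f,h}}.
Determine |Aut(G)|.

720

The vertices split by degree into {e, g, h} (degree 5) and {a, b, c, d, f} (degree 3); every edge runs between the two parts, so G is the complete bipartite graph K_{3,5}. Automorphisms preserve the bipartition setwise (since the parts differ in size) and act as S_3 × S_5 within it; |Aut| = 720.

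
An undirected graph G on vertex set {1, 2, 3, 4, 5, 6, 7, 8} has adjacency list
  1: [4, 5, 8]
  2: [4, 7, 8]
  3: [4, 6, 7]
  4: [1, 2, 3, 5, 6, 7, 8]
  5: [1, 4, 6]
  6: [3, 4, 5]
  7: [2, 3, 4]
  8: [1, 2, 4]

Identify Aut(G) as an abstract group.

D_7

Vertex 4 is the unique vertex of degree 7; the remaining 7 vertices each have degree 3 and induce a cycle, so G is the wheel on 8 vertices with hub 4. With the hub fixed, the remaining symmetry is that of the rim cycle C_7, giving the dihedral group D_7.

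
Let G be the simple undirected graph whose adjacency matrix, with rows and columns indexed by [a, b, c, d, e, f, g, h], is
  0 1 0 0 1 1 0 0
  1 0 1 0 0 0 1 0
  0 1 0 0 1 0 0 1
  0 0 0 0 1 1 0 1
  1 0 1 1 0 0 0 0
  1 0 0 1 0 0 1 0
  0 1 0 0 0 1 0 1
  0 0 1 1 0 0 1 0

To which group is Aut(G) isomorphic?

G is 3-regular and bipartite on 2^3 = 8 vertices with girth 4; it is the hypercube graph Q_3. The symmetry group of the 3-cube is the hyperoctahedral group B_3 = Z_2 ≀ S_3, of order 2^3·3! = 48.

Z_2^3 ⋊ S_3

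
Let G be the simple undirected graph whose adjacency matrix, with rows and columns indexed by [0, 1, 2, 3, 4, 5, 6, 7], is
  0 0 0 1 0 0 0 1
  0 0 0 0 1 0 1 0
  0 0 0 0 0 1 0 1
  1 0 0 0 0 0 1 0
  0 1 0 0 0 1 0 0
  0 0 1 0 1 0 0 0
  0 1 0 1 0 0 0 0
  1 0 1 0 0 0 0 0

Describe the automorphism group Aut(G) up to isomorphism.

G is 2-regular and connected on 8 vertices, i.e. the cycle C_8. C_8 has 8 rotations and 8 reflections, so Aut(C_8) ≅ D_8 of order 16.

D_8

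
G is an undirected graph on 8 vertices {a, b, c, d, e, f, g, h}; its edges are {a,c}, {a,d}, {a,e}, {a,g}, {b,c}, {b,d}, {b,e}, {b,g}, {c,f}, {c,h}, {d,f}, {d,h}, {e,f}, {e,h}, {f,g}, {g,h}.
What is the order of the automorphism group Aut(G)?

1152

G is 4-regular and bipartite with parts {a, b, f, h} and {c, d, e, g} (each part is independent and every cross-pair is an edge), so G = K_{4,4}. Each part can be permuted independently (S_4 × S_4) and the two equal-size parts can also be swapped, giving (S_4 × S_4) ⋊ Z_2 of order 2·(4!)² = 1152.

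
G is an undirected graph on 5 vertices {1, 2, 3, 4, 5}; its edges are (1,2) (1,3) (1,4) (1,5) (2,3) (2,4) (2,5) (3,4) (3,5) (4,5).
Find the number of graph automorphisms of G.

120

Every vertex has degree 4, so G is the complete graph K_5. Any permutation of the 5 vertices preserves K_5, so Aut(K_5) = S_5 of order 5! = 120.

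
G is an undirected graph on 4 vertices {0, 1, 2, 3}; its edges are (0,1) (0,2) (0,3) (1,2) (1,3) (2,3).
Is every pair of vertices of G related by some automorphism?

All 4 vertices are pairwise adjacent: G = K_4. Every bijection on the vertex set is an automorphism of K_4; hence Aut(K_4) ≅ S_4, order 24. Under this action every vertex can be carried to every other, so G is vertex-transitive.

Yes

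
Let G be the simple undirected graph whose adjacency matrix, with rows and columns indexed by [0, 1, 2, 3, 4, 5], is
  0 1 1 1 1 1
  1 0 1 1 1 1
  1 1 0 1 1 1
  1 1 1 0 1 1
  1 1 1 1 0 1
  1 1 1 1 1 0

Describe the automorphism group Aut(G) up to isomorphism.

the symmetric group on 6 letters

Every vertex has degree 5, so G is the complete graph K_6. Any permutation of the 6 vertices preserves K_6, so Aut(K_6) = S_6 of order 6! = 720.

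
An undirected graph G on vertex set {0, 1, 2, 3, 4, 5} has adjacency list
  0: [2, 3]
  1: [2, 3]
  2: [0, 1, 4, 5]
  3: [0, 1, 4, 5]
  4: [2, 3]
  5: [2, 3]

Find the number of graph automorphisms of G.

48

The vertices split by degree into {2, 3} (degree 4) and {0, 1, 4, 5} (degree 2); every edge runs between the two parts, so G is the complete bipartite graph K_{2,4}. Automorphisms preserve the bipartition setwise (since the parts differ in size) and act as S_4 × S_2 within it; |Aut| = 48.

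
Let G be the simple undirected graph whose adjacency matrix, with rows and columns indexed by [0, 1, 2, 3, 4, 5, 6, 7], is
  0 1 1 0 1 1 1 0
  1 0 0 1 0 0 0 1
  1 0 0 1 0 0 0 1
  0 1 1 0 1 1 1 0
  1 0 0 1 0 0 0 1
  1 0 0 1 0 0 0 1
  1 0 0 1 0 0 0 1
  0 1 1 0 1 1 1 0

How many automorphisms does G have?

720

The vertices split by degree into {0, 3, 7} (degree 5) and {1, 2, 4, 5, 6} (degree 3); every edge runs between the two parts, so G is the complete bipartite graph K_{3,5}. Automorphisms preserve the bipartition setwise (since the parts differ in size) and act as S_3 × S_5 within it; |Aut| = 720.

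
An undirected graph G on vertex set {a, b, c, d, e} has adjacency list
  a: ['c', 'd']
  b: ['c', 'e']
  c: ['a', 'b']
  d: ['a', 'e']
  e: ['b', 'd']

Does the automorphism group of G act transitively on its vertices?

Every vertex has degree 2 and the graph is connected, so G is the 5-cycle C_5. The automorphisms of the 5-cycle are exactly the symmetries of a regular 5-gon: the dihedral group D_5, |D_5| = 10. Under this action every vertex can be carried to every other, so G is vertex-transitive.

Yes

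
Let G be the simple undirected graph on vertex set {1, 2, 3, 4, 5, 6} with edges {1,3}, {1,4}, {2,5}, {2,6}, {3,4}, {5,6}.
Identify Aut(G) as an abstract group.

(D_3 × D_3) ⋊ Z_2

G has two connected components, {2, 5, 6} and {1, 3, 4}; each is 2-regular, so G = C_3 ⊔ C_3. Aut of a disjoint union of two copies of C_3 is the wreath product D_3 ≀ Z_2, of order 2·6² = 72.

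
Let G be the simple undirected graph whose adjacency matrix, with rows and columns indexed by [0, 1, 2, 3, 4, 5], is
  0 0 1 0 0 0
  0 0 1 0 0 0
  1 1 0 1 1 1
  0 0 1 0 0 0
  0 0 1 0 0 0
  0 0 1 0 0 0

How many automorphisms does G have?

Vertex 2 has degree 5 and every other vertex has degree 1, so G is the star K_{1,5} with centre 2. Any automorphism fixes the centre and permutes the 5 leaves freely, so Aut(G) ≅ S_5 of order 5! = 120.

120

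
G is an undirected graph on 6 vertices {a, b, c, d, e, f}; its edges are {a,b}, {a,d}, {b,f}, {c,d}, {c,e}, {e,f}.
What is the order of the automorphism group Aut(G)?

12

Every vertex has degree 2 and the graph is connected, so G is the 6-cycle C_6. The automorphisms of the 6-cycle are exactly the symmetries of a regular 6-gon: the dihedral group D_6, |D_6| = 12.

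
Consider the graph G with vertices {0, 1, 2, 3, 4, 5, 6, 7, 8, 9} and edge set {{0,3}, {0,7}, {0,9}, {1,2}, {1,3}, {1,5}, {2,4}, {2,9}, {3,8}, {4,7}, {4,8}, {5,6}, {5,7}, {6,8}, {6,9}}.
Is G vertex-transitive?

G is 3-regular on 10 vertices with no triangles and no 4-cycles (girth 5): this is the Petersen graph. It is a classical fact that the Petersen graph has automorphism group S_5 (order 120), arising from its description as the Kneser graph K(5,2). This group acts transitively on the 10 vertices.

Yes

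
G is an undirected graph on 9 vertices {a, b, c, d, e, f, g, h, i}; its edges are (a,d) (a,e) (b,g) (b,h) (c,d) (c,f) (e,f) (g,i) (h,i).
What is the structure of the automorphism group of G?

D_4 × D_5

G has two connected components, {a, c, d, e, f} and {b, g, h, i}; each is 2-regular, so G = C_5 ⊔ C_4. No automorphism exchanges components of different sizes, hence Aut(G) is the direct product D_4 × D_5, order 80.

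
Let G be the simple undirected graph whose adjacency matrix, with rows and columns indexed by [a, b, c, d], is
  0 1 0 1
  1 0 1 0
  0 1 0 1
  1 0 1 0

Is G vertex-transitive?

Every vertex has degree 2 and the graph is connected, so G is the 4-cycle C_4. C_4 has 4 rotations and 4 reflections, so Aut(C_4) ≅ D_4 of order 8. This group acts transitively on the 4 vertices.

Yes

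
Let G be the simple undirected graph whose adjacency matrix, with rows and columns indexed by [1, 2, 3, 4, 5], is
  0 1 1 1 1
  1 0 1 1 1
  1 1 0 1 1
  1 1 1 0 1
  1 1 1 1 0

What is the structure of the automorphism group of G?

All 5 vertices are pairwise adjacent: G = K_5. Every bijection on the vertex set is an automorphism of K_5; hence Aut(K_5) ≅ S_5, order 120.

S_5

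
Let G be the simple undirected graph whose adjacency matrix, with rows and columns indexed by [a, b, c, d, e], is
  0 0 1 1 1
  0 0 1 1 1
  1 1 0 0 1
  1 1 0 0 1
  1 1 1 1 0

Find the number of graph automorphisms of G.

Vertex e is the unique vertex of degree 4; the remaining 4 vertices each have degree 3 and induce a cycle, so G is the wheel on 5 vertices with hub e. With the hub fixed, the remaining symmetry is that of the rim cycle C_4, giving the dihedral group D_4.

8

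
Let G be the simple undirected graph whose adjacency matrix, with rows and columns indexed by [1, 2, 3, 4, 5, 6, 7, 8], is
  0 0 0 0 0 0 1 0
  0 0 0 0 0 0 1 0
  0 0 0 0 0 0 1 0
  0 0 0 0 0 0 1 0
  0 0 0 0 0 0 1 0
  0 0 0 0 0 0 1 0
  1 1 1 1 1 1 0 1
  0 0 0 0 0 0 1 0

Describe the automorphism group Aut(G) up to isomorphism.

Vertex 7 has degree 7 and every other vertex has degree 1, so G is the star K_{1,7} with centre 7. The 7 leaves are pairwise interchangeable while the centre is fixed, giving Aut(G) = S_7.

S_7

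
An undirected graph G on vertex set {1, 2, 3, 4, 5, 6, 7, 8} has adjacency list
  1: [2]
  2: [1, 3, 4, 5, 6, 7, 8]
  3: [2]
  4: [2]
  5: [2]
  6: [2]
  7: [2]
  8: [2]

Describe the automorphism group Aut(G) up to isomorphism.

the symmetric group on 7 letters

Vertex 2 has degree 7 and every other vertex has degree 1, so G is the star K_{1,7} with centre 2. Any automorphism fixes the centre and permutes the 7 leaves freely, so Aut(G) ≅ S_7 of order 7! = 5040.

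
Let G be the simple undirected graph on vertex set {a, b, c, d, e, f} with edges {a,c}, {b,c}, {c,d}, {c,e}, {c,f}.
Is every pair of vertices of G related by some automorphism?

No

Vertex c is the only vertex of degree 5, so every automorphism fixes it; G is not vertex-transitive.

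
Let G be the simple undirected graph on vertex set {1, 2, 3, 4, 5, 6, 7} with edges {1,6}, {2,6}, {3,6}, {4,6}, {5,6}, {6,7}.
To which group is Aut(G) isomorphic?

Vertex 6 has degree 6 and every other vertex has degree 1, so G is the star K_{1,6} with centre 6. The 6 leaves are pairwise interchangeable while the centre is fixed, giving Aut(G) = S_6.

S_6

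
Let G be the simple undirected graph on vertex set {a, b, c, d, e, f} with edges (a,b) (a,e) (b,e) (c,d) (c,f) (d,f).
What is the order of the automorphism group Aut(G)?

72

G has two connected components, {c, d, f} and {a, b, e}; each is 2-regular, so G = C_3 ⊔ C_3. With two isomorphic components, Aut(G) = Aut(C_3) ≀ S_2 = (D_3 × D_3) ⋊ Z_2: permute each cycle by D_3, then optionally swap the two cycles. Order 2·(2·3)² = 72.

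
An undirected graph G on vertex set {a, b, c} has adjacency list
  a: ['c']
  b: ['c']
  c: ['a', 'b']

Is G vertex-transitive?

Vertex c is the only vertex of degree 2, so every automorphism fixes it; G is not vertex-transitive.

No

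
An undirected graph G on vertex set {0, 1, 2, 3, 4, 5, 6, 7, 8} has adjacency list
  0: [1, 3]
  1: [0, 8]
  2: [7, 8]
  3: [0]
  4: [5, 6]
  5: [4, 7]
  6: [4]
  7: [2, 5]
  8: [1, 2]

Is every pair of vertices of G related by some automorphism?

Automorphisms preserve degree, but G has vertices of degree 1 and vertices of degree 2; no automorphism maps one to the other, so G is not vertex-transitive.

No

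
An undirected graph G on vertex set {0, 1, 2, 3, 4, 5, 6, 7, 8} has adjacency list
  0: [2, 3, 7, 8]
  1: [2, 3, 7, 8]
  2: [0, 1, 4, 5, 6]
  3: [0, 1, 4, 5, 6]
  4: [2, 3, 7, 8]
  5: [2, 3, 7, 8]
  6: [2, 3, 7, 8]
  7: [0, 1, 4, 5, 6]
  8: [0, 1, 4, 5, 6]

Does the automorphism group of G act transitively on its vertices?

No

Automorphisms preserve degree, but G has vertices of degree 4 and vertices of degree 5; no automorphism maps one to the other, so G is not vertex-transitive.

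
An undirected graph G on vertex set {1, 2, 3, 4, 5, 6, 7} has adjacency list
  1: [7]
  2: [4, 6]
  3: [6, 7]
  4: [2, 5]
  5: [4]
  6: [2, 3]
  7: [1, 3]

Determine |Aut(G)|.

2

The degree sequence is [1, 2, 2, 2, 1, 2, 2]; the two degree-1 vertices 1 and 5 are the ends of a path, so G = P_7. The only nontrivial automorphism of a path is the end-to-end reflection, so Aut(G) ≅ Z_2.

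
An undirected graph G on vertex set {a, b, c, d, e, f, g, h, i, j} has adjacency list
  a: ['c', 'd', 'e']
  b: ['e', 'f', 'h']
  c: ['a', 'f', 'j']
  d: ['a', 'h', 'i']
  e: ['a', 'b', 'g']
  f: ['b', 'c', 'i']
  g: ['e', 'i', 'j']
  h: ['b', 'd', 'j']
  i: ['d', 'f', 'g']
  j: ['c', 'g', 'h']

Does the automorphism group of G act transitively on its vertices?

Yes

G is 3-regular on 10 vertices with no triangles and no 4-cycles (girth 5): this is the Petersen graph. It is a classical fact that the Petersen graph has automorphism group S_5 (order 120), arising from its description as the Kneser graph K(5,2). This group acts transitively on the 10 vertices.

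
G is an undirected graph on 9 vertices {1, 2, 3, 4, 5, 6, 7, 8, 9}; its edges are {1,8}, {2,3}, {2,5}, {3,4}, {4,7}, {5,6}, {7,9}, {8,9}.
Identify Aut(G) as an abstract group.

The degree sequence is [1, 2, 2, 2, 2, 1, 2, 2, 2]; the two degree-1 vertices 1 and 6 are the ends of a path, so G = P_9. A path has exactly one nontrivial symmetry — reversal — giving Aut(G) of order 2.

Z_2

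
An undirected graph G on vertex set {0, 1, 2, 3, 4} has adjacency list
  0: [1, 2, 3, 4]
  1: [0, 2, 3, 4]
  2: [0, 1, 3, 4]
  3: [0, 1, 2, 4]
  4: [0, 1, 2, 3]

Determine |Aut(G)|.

120

All 5 vertices are pairwise adjacent: G = K_5. Every bijection on the vertex set is an automorphism of K_5; hence Aut(K_5) ≅ S_5, order 120.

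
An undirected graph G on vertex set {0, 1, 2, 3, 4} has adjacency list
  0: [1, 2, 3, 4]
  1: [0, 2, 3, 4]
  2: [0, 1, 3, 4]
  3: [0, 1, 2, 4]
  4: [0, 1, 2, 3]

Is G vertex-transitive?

Every vertex has degree 4, so G is the complete graph K_5. Any permutation of the 5 vertices preserves K_5, so Aut(K_5) = S_5 of order 5! = 120. Under this action every vertex can be carried to every other, so G is vertex-transitive.

Yes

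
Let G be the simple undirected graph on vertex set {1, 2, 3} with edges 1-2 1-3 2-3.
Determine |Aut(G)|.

All 3 vertices are pairwise adjacent: G = K_3. Any permutation of the 3 vertices preserves K_3, so Aut(K_3) = S_3 of order 3! = 6.

6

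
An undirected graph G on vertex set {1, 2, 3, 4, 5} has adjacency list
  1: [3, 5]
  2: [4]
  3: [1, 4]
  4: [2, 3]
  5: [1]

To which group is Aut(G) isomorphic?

The degree sequence is [2, 1, 2, 2, 1]; the two degree-1 vertices 2 and 5 are the ends of a path, so G = P_5. A path has exactly one nontrivial symmetry — reversal — giving Aut(G) of order 2.

the cyclic group of order 2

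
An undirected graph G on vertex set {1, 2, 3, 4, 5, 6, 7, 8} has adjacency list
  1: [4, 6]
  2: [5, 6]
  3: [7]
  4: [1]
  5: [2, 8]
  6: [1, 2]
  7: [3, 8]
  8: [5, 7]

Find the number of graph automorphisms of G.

2

The degree sequence is [2, 2, 1, 1, 2, 2, 2, 2]; the two degree-1 vertices 3 and 4 are the ends of a path, so G = P_8. The only nontrivial automorphism of a path is the end-to-end reflection, so Aut(G) ≅ Z_2.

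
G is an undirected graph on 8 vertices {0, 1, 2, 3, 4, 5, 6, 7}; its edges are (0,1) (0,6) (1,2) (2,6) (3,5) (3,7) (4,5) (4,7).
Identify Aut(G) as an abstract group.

D_4 ≀ Z_2

G has two connected components, {3, 4, 5, 7} and {0, 1, 2, 6}; each is 2-regular, so G = C_4 ⊔ C_4. With two isomorphic components, Aut(G) = Aut(C_4) ≀ S_2 = (D_4 × D_4) ⋊ Z_2: permute each cycle by D_4, then optionally swap the two cycles. Order 2·(2·4)² = 128.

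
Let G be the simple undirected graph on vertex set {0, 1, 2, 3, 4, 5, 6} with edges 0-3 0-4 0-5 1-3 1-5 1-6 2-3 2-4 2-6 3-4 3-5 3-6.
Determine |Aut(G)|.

12

Vertex 3 is the unique vertex of degree 6; the remaining 6 vertices each have degree 3 and induce a cycle, so G is the wheel on 7 vertices with hub 3. With the hub fixed, the remaining symmetry is that of the rim cycle C_6, giving the dihedral group D_6.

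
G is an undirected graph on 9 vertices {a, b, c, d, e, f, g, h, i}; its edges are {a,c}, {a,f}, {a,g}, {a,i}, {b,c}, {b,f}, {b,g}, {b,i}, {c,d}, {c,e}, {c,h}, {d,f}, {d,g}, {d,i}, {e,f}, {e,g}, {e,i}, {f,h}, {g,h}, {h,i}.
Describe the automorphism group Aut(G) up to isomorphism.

S_5 × S_4

The vertices split by degree into {c, f, g, i} (degree 5) and {a, b, d, e, h} (degree 4); every edge runs between the two parts, so G is the complete bipartite graph K_{4,5}. Automorphisms preserve the bipartition setwise (since the parts differ in size) and act as S_5 × S_4 within it; |Aut| = 2880.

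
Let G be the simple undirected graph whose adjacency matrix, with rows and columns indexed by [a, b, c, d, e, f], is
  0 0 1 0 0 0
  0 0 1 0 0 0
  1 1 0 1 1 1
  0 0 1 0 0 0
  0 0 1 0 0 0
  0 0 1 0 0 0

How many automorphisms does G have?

120

Vertex c has degree 5 and every other vertex has degree 1, so G is the star K_{1,5} with centre c. The 5 leaves are pairwise interchangeable while the centre is fixed, giving Aut(G) = S_5.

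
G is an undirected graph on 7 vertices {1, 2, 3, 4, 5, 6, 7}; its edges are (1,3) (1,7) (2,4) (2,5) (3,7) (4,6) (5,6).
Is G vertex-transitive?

No

G has two connected components, {2, 4, 5, 6} and {1, 3, 7}; each is 2-regular, so G = C_4 ⊔ C_3. The orbit of 1 under Aut(G) is {1, 3, 7}, which does not contain 2, so G is not vertex-transitive.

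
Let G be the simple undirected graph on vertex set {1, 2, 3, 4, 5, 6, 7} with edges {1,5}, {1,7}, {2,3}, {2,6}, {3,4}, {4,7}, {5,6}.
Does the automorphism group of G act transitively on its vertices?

Yes

G is 2-regular and connected on 7 vertices, i.e. the cycle C_7. The automorphisms of the 7-cycle are exactly the symmetries of a regular 7-gon: the dihedral group D_7, |D_7| = 14. This group acts transitively on the 7 vertices.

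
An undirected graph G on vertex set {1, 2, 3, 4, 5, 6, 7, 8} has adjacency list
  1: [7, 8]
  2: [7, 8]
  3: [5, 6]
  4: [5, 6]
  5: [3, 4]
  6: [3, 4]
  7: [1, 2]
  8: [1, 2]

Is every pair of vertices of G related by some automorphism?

Yes

G has two connected components, {3, 4, 5, 6} and {1, 2, 7, 8}; each is 2-regular, so G = C_4 ⊔ C_4. Aut of a disjoint union of two copies of C_4 is the wreath product D_4 ≀ Z_2, of order 2·8² = 128. Under this action every vertex can be carried to every other, so G is vertex-transitive.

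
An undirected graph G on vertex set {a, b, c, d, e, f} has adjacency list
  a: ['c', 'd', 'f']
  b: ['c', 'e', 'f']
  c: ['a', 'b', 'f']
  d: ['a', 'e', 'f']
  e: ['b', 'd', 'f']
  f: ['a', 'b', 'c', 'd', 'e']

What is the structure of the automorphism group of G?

Vertex f is the unique vertex of degree 5; the remaining 5 vertices each have degree 3 and induce a cycle, so G is the wheel on 6 vertices with hub f. Every automorphism fixes the hub and acts on the rim 5-cycle, so Aut(G) ≅ Aut(C_5) = D_5 of order 10.

the dihedral group of order 10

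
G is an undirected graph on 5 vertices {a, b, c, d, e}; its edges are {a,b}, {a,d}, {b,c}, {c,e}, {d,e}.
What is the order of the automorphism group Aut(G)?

10

Every vertex has degree 2 and the graph is connected, so G is the 5-cycle C_5. The automorphisms of the 5-cycle are exactly the symmetries of a regular 5-gon: the dihedral group D_5, |D_5| = 10.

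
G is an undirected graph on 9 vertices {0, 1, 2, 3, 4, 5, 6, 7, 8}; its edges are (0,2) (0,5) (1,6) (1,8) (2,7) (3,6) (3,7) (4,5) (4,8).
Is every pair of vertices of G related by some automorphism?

Yes

G is 2-regular and connected on 9 vertices, i.e. the cycle C_9. C_9 has 9 rotations and 9 reflections, so Aut(C_9) ≅ D_9 of order 18. This group acts transitively on the 9 vertices.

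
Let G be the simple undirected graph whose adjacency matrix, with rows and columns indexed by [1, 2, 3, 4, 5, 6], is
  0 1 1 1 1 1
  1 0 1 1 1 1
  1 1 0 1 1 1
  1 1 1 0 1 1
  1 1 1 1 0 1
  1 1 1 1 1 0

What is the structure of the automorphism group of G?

All 6 vertices are pairwise adjacent: G = K_6. Every bijection on the vertex set is an automorphism of K_6; hence Aut(K_6) ≅ S_6, order 720.

S_6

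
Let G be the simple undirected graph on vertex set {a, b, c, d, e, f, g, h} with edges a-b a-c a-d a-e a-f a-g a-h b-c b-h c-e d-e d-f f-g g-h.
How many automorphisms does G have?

14

Vertex a is the unique vertex of degree 7; the remaining 7 vertices each have degree 3 and induce a cycle, so G is the wheel on 8 vertices with hub a. With the hub fixed, the remaining symmetry is that of the rim cycle C_7, giving the dihedral group D_7.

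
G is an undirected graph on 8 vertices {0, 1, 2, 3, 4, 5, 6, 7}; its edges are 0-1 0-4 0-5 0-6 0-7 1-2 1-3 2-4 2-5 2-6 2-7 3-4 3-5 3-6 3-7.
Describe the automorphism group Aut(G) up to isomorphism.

The vertices split by degree into {0, 2, 3} (degree 5) and {1, 4, 5, 6, 7} (degree 3); every edge runs between the two parts, so G is the complete bipartite graph K_{3,5}. Automorphisms preserve the bipartition setwise (since the parts differ in size) and act as S_3 × S_5 within it; |Aut| = 720.

S_3 × S_5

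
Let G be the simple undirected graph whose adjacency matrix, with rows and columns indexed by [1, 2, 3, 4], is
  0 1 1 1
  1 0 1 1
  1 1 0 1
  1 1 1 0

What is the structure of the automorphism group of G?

All 4 vertices are pairwise adjacent: G = K_4. Every bijection on the vertex set is an automorphism of K_4; hence Aut(K_4) ≅ S_4, order 24.

S_4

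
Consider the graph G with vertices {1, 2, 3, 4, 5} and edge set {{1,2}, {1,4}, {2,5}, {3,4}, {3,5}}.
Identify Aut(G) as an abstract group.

the dihedral group of order 10

G is 2-regular and connected on 5 vertices, i.e. the cycle C_5. The automorphisms of the 5-cycle are exactly the symmetries of a regular 5-gon: the dihedral group D_5, |D_5| = 10.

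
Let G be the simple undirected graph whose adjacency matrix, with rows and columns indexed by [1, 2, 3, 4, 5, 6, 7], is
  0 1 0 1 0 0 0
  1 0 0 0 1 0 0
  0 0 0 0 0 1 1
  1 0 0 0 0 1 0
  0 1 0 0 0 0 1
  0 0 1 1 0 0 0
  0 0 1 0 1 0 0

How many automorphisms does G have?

14

Every vertex has degree 2 and the graph is connected, so G is the 7-cycle C_7. The automorphisms of the 7-cycle are exactly the symmetries of a regular 7-gon: the dihedral group D_7, |D_7| = 14.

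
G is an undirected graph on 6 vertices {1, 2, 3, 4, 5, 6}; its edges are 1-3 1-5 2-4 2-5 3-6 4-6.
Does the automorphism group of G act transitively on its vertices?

Yes

G is 2-regular and connected on 6 vertices, i.e. the cycle C_6. C_6 has 6 rotations and 6 reflections, so Aut(C_6) ≅ D_6 of order 12. Under this action every vertex can be carried to every other, so G is vertex-transitive.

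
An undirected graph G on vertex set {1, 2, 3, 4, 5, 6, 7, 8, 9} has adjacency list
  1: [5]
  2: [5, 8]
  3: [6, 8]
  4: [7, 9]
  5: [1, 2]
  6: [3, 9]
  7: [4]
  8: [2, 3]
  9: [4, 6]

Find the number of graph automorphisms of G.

2

The degree sequence is [1, 2, 2, 2, 2, 2, 1, 2, 2]; the two degree-1 vertices 1 and 7 are the ends of a path, so G = P_9. A path has exactly one nontrivial symmetry — reversal — giving Aut(G) of order 2.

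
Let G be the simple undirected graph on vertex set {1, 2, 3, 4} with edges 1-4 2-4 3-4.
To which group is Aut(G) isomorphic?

the symmetric group on 3 letters

Vertex 4 has degree 3 and every other vertex has degree 1, so G is the star K_{1,3} with centre 4. Any automorphism fixes the centre and permutes the 3 leaves freely, so Aut(G) ≅ S_3 of order 3! = 6.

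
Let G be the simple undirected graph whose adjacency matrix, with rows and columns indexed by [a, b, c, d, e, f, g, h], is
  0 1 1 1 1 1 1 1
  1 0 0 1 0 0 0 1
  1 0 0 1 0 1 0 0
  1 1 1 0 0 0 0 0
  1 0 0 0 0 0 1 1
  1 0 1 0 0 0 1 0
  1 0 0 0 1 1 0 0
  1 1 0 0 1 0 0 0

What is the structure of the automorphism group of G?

Vertex a is the unique vertex of degree 7; the remaining 7 vertices each have degree 3 and induce a cycle, so G is the wheel on 8 vertices with hub a. With the hub fixed, the remaining symmetry is that of the rim cycle C_7, giving the dihedral group D_7.

D_7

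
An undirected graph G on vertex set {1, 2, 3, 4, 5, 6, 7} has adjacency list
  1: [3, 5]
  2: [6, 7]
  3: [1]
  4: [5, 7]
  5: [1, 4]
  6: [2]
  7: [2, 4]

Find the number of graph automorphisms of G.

2

The degree sequence is [2, 2, 1, 2, 2, 1, 2]; the two degree-1 vertices 3 and 6 are the ends of a path, so G = P_7. The only nontrivial automorphism of a path is the end-to-end reflection, so Aut(G) ≅ Z_2.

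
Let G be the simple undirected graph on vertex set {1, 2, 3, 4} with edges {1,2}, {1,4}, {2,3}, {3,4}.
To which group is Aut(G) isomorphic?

G is 2-regular and bipartite on 2^2 = 4 vertices with girth 4; it is the hypercube graph Q_2. The symmetry group of the 2-cube is the hyperoctahedral group B_2 = Z_2 ≀ S_2, of order 2^2·2! = 8.

D_4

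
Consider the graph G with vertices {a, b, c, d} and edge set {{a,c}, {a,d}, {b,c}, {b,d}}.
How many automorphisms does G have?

Every vertex has degree 2 and the graph is connected, so G is the 4-cycle C_4. The automorphisms of the 4-cycle are exactly the symmetries of a regular 4-gon: the dihedral group D_4, |D_4| = 8.

8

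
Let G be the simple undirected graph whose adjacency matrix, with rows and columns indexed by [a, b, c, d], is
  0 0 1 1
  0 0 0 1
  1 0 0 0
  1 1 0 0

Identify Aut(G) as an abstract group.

C_2

The degree sequence is [2, 1, 1, 2]; the two degree-1 vertices b and c are the ends of a path, so G = P_4. The only nontrivial automorphism of a path is the end-to-end reflection, so Aut(G) ≅ Z_2.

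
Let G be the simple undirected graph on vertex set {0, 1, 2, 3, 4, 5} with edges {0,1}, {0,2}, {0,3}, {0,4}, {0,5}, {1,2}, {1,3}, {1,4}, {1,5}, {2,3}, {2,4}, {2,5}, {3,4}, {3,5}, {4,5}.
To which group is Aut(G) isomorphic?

S_6

Every vertex has degree 5, so G is the complete graph K_6. Any permutation of the 6 vertices preserves K_6, so Aut(K_6) = S_6 of order 6! = 720.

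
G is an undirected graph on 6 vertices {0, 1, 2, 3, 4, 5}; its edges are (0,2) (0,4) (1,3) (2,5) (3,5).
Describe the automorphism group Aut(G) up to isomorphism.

The degree sequence is [2, 1, 2, 2, 1, 2]; the two degree-1 vertices 1 and 4 are the ends of a path, so G = P_6. A path has exactly one nontrivial symmetry — reversal — giving Aut(G) of order 2.

Z_2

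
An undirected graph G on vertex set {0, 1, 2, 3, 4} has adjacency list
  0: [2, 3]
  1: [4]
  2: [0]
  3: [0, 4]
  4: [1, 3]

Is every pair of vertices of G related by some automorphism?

Automorphisms preserve degree, but G has vertices of degree 1 and vertices of degree 2; no automorphism maps one to the other, so G is not vertex-transitive.

No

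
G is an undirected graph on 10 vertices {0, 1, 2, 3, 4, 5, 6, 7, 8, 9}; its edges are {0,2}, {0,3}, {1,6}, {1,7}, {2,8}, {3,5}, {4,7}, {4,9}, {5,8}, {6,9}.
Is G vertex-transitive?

Yes

G has two connected components, {1, 4, 6, 7, 9} and {0, 2, 3, 5, 8}; each is 2-regular, so G = C_5 ⊔ C_5. With two isomorphic components, Aut(G) = Aut(C_5) ≀ S_2 = (D_5 × D_5) ⋊ Z_2: permute each cycle by D_5, then optionally swap the two cycles. Order 2·(2·5)² = 200. This group acts transitively on the 10 vertices.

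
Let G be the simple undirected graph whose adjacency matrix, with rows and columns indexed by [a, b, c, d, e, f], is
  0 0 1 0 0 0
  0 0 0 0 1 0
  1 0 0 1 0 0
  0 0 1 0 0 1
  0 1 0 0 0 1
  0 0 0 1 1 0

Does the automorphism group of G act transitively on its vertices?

Automorphisms preserve degree, but G has vertices of degree 1 and vertices of degree 2; no automorphism maps one to the other, so G is not vertex-transitive.

No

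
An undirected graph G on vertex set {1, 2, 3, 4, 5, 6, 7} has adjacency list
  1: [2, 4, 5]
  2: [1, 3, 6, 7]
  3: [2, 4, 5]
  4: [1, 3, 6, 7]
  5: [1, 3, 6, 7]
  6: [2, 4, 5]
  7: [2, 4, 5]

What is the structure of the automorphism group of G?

S_4 × S_3

The vertices split by degree into {2, 4, 5} (degree 4) and {1, 3, 6, 7} (degree 3); every edge runs between the two parts, so G is the complete bipartite graph K_{3,4}. Automorphisms preserve the bipartition setwise (since the parts differ in size) and act as S_4 × S_3 within it; |Aut| = 144.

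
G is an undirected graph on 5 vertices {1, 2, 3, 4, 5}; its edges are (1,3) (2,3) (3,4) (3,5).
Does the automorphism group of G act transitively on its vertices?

No

Vertex 3 is the only vertex of degree 4, so every automorphism fixes it; G is not vertex-transitive.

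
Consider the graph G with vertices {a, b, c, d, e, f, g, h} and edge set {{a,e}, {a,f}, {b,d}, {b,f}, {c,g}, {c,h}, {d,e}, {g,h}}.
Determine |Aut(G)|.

G has two connected components, {a, b, d, e, f} and {c, g, h}; each is 2-regular, so G = C_5 ⊔ C_3. The components are non-isomorphic (different sizes), so Aut(G) = Aut(C_5) × Aut(C_3) = D_5 × D_3 of order 10·6 = 60.

60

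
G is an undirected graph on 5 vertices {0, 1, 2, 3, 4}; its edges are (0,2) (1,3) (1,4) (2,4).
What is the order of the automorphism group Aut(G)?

The degree sequence is [1, 2, 2, 1, 2]; the two degree-1 vertices 0 and 3 are the ends of a path, so G = P_5. A path has exactly one nontrivial symmetry — reversal — giving Aut(G) of order 2.

2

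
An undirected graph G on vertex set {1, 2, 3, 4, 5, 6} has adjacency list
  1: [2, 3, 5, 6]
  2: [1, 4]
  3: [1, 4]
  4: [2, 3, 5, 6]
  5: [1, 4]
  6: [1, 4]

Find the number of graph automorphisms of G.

48

The vertices split by degree into {1, 4} (degree 4) and {2, 3, 5, 6} (degree 2); every edge runs between the two parts, so G is the complete bipartite graph K_{2,4}. Automorphisms preserve the bipartition setwise (since the parts differ in size) and act as S_4 × S_2 within it; |Aut| = 48.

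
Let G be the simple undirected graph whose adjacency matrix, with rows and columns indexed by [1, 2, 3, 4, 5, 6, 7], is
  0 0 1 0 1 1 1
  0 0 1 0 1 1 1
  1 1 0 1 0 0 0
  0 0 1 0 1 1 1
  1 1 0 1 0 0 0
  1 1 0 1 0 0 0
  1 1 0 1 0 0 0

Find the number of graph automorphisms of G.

144

The vertices split by degree into {1, 2, 4} (degree 4) and {3, 5, 6, 7} (degree 3); every edge runs between the two parts, so G is the complete bipartite graph K_{3,4}. Automorphisms preserve the bipartition setwise (since the parts differ in size) and act as S_4 × S_3 within it; |Aut| = 144.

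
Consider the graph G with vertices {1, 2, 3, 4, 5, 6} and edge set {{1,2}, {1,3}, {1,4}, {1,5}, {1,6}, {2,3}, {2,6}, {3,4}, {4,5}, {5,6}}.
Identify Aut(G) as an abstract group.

D_5

Vertex 1 is the unique vertex of degree 5; the remaining 5 vertices each have degree 3 and induce a cycle, so G is the wheel on 6 vertices with hub 1. Every automorphism fixes the hub and acts on the rim 5-cycle, so Aut(G) ≅ Aut(C_5) = D_5 of order 10.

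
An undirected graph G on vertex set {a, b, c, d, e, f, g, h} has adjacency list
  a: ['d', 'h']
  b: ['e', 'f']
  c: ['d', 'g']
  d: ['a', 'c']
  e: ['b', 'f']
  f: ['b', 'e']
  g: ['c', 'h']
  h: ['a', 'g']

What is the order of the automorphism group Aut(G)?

G has two connected components, {a, c, d, g, h} and {b, e, f}; each is 2-regular, so G = C_5 ⊔ C_3. No automorphism exchanges components of different sizes, hence Aut(G) is the direct product D_5 × D_3, order 60.

60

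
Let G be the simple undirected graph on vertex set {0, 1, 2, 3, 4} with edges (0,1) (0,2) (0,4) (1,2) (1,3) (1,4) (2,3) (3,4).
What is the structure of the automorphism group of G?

Vertex 1 is the unique vertex of degree 4; the remaining 4 vertices each have degree 3 and induce a cycle, so G is the wheel on 5 vertices with hub 1. Every automorphism fixes the hub and acts on the rim 4-cycle, so Aut(G) ≅ Aut(C_4) = D_4 of order 8.

the dihedral group of order 8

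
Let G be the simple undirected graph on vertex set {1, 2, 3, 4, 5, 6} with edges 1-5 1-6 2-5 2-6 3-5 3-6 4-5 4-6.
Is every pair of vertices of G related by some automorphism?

No

Automorphisms preserve degree, but G has vertices of degree 2 and vertices of degree 4; no automorphism maps one to the other, so G is not vertex-transitive.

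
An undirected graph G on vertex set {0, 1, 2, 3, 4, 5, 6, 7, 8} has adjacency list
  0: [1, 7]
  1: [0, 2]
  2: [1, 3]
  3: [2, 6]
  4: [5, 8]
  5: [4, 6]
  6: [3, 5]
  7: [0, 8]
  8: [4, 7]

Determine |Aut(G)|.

G is 2-regular and connected on 9 vertices, i.e. the cycle C_9. C_9 has 9 rotations and 9 reflections, so Aut(C_9) ≅ D_9 of order 18.

18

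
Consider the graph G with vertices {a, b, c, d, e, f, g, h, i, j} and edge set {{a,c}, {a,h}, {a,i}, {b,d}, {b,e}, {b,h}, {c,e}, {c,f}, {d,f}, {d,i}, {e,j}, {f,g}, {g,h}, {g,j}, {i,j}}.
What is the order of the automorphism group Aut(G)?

G is 3-regular on 10 vertices with no triangles and no 4-cycles (girth 5): this is the Petersen graph. Viewing the Petersen graph as the Kneser graph K(5,2) — vertices are 2-subsets of {1,…,5}, edges join disjoint pairs — its automorphisms are exactly the permutations of the 5-element set, so Aut ≅ S_5 of order 120.

120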